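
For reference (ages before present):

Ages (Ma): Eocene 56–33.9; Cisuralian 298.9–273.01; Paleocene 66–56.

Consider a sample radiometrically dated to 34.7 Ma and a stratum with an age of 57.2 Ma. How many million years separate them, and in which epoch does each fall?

Elapsed time: 57.2 − 34.7 = 22.5 Myr.
34.7 Ma lies within 56–33.9 Ma: Eocene.
57.2 Ma lies within 66–56 Ma: Paleocene.

22.5 million years apart; the first in the Eocene, the second in the Paleocene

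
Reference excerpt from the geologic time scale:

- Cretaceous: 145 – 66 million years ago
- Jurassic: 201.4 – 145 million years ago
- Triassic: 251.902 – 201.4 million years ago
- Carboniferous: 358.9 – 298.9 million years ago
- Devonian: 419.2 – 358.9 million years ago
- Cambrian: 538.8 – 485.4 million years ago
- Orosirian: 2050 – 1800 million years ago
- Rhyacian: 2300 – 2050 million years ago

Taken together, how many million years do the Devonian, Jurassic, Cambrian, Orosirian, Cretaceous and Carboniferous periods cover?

Each duration: Devonian = 60.3; Jurassic = 56.4; Cambrian = 53.4; Orosirian = 250; Cretaceous = 79; Carboniferous = 60.
Sum: 60.3 + 56.4 + 53.4 + 250 + 79 + 60 = 559.1 Myr.

559.1 million years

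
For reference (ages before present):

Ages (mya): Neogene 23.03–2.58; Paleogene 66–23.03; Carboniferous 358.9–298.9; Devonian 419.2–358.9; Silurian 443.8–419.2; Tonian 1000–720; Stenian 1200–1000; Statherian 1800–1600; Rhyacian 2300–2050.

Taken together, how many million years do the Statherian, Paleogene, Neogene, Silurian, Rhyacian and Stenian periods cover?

Each duration: Statherian = 200; Paleogene = 42.97; Neogene = 20.45; Silurian = 24.6; Rhyacian = 250; Stenian = 200.
Sum: 200 + 42.97 + 20.45 + 24.6 + 250 + 200 = 738.02 Myr.

738.02 million years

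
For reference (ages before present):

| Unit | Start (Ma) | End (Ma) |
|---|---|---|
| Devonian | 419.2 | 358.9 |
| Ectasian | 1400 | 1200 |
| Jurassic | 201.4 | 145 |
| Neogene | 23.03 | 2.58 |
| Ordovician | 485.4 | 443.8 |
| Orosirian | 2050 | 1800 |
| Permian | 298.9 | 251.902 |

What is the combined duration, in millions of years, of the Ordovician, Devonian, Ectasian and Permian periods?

Duration is start − end for each: (485.4 − 443.8) + (419.2 − 358.9) + (1400 − 1200) + (298.9 − 251.902).
That is 41.6 + 60.3 + 200 + 46.998, which totals 348.898 million years.

348.898 million years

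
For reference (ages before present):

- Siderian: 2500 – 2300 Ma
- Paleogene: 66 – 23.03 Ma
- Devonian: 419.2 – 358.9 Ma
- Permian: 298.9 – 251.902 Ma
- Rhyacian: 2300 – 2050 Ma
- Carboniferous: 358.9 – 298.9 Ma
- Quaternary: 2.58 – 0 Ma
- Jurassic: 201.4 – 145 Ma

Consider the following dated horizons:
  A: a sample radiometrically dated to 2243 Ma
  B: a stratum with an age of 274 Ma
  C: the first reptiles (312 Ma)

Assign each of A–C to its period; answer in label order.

A — Rhyacian; B — Permian; C — Carboniferous

Match each age against the start–end ranges in the excerpt: A = 2243 Ma → Rhyacian (2300–2050); B = 274 Ma → Permian (298.9–251.902); C = 312 Ma → Carboniferous (358.9–298.9).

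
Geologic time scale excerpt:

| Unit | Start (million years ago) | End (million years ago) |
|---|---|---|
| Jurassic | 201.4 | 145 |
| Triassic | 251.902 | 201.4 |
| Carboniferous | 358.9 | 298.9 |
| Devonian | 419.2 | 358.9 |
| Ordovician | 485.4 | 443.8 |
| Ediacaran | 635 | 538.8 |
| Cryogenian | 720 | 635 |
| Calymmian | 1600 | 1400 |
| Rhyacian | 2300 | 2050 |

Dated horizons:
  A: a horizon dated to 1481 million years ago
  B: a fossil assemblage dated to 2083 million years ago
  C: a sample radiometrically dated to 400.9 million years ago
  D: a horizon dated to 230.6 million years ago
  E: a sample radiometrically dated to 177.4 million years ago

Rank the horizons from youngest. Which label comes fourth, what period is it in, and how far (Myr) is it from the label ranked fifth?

A, in the Calymmian; 602 million years to B

Sorted youngest-first by Ma: E (177.4), D (230.6), C (400.9), A (1481), B (2083).
The fourth youngest is A at 1481 Ma, which lies in 1600–1400 Ma: the Calymmian.
The fifth youngest is B at 2083 Ma; separation = |1481 − 2083| = 602 Myr.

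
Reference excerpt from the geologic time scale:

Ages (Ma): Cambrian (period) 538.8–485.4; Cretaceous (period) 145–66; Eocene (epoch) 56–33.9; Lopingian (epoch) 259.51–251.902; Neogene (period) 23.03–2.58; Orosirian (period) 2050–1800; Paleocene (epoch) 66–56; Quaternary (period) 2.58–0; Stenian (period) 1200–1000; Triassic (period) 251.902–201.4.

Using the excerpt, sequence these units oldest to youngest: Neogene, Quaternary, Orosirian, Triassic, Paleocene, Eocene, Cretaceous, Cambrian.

Orosirian, then Cambrian, then Triassic, then Cretaceous, then Paleocene, then Eocene, then Neogene, then Quaternary

Sorting by start age (descending Ma, since larger Ma = older): Orosirian start 2050, Cambrian start 538.8, Triassic start 251.902, Cretaceous start 145, Paleocene start 66, Eocene start 56, Neogene start 23.03, Quaternary start 2.58.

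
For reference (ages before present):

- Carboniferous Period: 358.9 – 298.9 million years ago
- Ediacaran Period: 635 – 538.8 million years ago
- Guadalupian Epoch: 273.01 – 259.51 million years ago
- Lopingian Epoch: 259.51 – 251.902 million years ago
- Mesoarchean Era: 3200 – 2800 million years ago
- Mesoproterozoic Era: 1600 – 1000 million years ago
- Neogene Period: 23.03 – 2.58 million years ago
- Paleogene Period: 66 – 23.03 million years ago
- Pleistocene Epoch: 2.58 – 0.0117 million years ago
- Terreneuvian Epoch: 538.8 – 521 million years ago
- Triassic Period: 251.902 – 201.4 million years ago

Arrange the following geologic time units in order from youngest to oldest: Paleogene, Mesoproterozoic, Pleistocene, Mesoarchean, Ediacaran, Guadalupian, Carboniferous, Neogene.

Pleistocene → Neogene → Paleogene → Guadalupian → Carboniferous → Ediacaran → Mesoproterozoic → Mesoarchean

The oldest of these is Mesoarchean (starts 3200 Ma) and the youngest is Pleistocene (ends 0.0117 Ma).
In between, by decreasing start age: Mesoproterozoic (1600), Ediacaran (635), Carboniferous (358.9), Guadalupian (273.01), Paleogene (66), Neogene (23.03).
Listing youngest first means reversing that sequence.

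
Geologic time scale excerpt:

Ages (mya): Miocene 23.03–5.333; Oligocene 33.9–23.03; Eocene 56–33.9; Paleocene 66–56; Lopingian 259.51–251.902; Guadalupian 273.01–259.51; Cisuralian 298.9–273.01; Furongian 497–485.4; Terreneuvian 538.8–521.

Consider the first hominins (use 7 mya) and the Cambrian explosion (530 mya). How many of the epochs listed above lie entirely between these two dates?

7

The older date is 530 Ma and the younger is 7 Ma.
Epochs with start < 530 and end > 7 Ma: Furongian (497–485.4), Cisuralian (298.9–273.01), Guadalupian (273.01–259.51), Lopingian (259.51–251.902), Paleocene (66–56), Eocene (56–33.9), Oligocene (33.9–23.03).
That is 7 complete epochs.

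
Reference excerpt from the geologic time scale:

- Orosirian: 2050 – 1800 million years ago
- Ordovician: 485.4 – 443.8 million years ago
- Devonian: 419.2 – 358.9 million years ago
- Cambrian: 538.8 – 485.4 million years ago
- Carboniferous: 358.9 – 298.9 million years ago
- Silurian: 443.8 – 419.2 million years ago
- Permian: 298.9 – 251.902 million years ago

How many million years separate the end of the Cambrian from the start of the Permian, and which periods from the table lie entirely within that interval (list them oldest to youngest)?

186.5 million years; Ordovician, Silurian, Devonian, Carboniferous

The Cambrian closes at 485.4 Ma and the Permian opens at 298.9 Ma, so the interval is 485.4 − 298.9 = 186.5 Myr.
A period fits inside if it starts at or after 485.4 Ma and ends at or before 298.9 Ma; oldest first that gives Ordovician, Silurian, Devonian, Carboniferous.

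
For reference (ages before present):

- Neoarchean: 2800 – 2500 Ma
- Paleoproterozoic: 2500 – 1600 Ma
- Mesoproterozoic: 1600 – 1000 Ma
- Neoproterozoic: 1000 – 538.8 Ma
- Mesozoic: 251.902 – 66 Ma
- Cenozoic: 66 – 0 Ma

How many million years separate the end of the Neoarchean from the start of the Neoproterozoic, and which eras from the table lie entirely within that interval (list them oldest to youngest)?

1500 million years; Paleoproterozoic, Mesoproterozoic

The Neoarchean closes at 2500 Ma and the Neoproterozoic opens at 1000 Ma, so the interval is 2500 − 1000 = 1500 Myr.
An era fits inside if it starts at or after 2500 Ma and ends at or before 1000 Ma; oldest first that gives Paleoproterozoic, Mesoproterozoic.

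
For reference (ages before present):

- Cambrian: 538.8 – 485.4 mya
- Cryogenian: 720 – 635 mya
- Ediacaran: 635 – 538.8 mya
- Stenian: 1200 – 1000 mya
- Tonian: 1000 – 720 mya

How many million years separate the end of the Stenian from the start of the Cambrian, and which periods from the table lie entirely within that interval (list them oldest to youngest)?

The Stenian closes at 1000 Ma and the Cambrian opens at 538.8 Ma, so the interval is 1000 − 538.8 = 461.2 Myr.
A period fits inside if it starts at or after 1000 Ma and ends at or before 538.8 Ma; oldest first that gives Tonian, Cryogenian, Ediacaran.

461.2 million years; Tonian, Cryogenian, Ediacaran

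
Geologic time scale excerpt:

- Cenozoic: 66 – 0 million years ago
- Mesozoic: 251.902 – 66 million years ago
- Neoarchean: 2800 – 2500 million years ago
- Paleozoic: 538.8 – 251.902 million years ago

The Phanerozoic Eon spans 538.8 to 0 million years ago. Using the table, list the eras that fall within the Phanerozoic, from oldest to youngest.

Paleozoic, Mesozoic, Cenozoic

Eras with both bounds inside 538.8–0 Ma: Paleozoic (538.8–251.902), Mesozoic (251.902–66), Cenozoic (66–0).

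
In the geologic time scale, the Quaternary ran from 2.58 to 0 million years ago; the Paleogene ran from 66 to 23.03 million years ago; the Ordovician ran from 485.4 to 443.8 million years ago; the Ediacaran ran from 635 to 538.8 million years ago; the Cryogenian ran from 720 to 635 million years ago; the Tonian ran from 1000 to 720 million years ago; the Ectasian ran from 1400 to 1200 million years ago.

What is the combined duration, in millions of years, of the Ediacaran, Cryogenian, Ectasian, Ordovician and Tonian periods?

702.8 million years

Duration is start − end for each: (635 − 538.8) + (720 − 635) + (1400 − 1200) + (485.4 − 443.8) + (1000 − 720).
That is 96.2 + 85 + 200 + 41.6 + 280, which totals 702.8 million years.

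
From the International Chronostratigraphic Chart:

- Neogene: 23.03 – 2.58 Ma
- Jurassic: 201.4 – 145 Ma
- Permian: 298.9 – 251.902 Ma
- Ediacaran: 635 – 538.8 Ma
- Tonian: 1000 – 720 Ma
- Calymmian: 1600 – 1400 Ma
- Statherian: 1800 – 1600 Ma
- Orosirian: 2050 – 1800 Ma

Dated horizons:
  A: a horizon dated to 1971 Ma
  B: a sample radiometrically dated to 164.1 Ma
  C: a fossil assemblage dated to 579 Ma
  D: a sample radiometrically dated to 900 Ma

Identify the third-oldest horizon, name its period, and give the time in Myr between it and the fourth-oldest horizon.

C, in the Ediacaran; 414.9 million years to B

Larger Ma means older, so oldest first: A 1971 > D 900 > C 579 > B 164.1.
Counting 3 along gives C (579 Ma); the excerpt puts that inside the Ediacaran, 635–538.8 Ma.
Next in line is B (164.1 Ma), and 579 − 164.1 = 414.9 Myr.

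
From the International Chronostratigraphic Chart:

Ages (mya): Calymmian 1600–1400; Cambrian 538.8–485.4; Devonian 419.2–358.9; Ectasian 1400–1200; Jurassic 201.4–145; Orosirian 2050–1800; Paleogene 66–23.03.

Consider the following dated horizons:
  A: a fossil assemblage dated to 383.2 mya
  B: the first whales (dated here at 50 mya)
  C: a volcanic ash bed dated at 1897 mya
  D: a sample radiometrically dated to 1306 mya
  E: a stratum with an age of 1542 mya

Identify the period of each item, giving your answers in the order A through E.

A — Devonian; B — Paleogene; C — Orosirian; D — Ectasian; E — Calymmian

Match each age against the start–end ranges in the excerpt: A = 383.2 Ma → Devonian (419.2–358.9); B = 50 Ma → Paleogene (66–23.03); C = 1897 Ma → Orosirian (2050–1800); D = 1306 Ma → Ectasian (1400–1200); E = 1542 Ma → Calymmian (1600–1400).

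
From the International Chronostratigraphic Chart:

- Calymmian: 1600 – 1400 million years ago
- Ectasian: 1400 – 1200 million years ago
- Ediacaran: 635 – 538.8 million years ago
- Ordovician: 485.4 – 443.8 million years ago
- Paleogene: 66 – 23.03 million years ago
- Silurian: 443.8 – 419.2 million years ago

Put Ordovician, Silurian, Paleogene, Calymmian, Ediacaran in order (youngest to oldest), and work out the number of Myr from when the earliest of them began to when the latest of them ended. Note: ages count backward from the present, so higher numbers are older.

Start ages (Ma): Calymmian 1600, Ediacaran 635, Ordovician 485.4, Silurian 443.8, Paleogene 66.
Ordered youngest to oldest: Paleogene, Silurian, Ordovician, Ediacaran, Calymmian.
Span = 1600 − 23.03 = 1576.97 Myr.

Paleogene, Silurian, Ordovician, Ediacaran, Calymmian; total span 1576.97 Myr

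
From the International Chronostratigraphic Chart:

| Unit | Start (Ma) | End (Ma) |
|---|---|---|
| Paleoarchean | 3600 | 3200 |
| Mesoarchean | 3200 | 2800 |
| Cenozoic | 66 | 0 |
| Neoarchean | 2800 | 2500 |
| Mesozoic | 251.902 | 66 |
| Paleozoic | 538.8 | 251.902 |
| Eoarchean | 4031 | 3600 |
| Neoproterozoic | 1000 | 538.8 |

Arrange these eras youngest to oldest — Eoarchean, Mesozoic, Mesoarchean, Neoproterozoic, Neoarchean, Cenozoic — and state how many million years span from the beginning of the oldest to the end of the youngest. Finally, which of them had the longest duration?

Start ages (Ma): Eoarchean 4031, Mesoarchean 3200, Neoarchean 2800, Neoproterozoic 1000, Mesozoic 251.902, Cenozoic 66.
Ordered youngest to oldest: Cenozoic, Mesozoic, Neoproterozoic, Neoarchean, Mesoarchean, Eoarchean.
Span = 4031 − 0 = 4031 Myr.
Durations: Mesoarchean 400, Neoarchean 300, Eoarchean 431, Cenozoic 66, Neoproterozoic 461.2, Mesozoic 185.902 → longest is Neoproterozoic (461.2 Myr).

Cenozoic, Mesozoic, Neoproterozoic, Neoarchean, Mesoarchean, Eoarchean; total span 4031 Myr; longest is Neoproterozoic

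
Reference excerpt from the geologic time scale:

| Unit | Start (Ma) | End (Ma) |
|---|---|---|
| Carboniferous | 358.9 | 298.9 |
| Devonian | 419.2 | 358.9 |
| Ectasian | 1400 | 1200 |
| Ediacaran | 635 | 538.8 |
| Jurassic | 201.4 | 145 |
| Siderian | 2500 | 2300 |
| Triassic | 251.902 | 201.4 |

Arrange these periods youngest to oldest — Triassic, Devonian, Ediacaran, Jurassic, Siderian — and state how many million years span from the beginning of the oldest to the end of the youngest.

Start ages (Ma): Siderian 2500, Ediacaran 635, Devonian 419.2, Triassic 251.902, Jurassic 201.4.
Ordered youngest to oldest: Jurassic, Triassic, Devonian, Ediacaran, Siderian.
Span = 2500 − 145 = 2355 Myr.

Jurassic → Triassic → Devonian → Ediacaran → Siderian; total span 2355 Myr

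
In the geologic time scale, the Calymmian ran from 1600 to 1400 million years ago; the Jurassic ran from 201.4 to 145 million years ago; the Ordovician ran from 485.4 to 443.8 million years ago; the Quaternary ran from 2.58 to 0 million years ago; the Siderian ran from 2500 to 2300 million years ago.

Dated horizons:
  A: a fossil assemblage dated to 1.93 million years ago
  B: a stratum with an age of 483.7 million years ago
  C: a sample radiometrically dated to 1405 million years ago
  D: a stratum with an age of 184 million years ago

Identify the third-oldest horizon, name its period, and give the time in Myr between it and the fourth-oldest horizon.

D, in the Jurassic; 182.07 million years to A

Larger Ma means older, so oldest first: C 1405 > B 483.7 > D 184 > A 1.93.
Counting 3 along gives D (184 Ma); the excerpt puts that inside the Jurassic, 201.4–145 Ma.
Next in line is A (1.93 Ma), and 184 − 1.93 = 182.07 Myr.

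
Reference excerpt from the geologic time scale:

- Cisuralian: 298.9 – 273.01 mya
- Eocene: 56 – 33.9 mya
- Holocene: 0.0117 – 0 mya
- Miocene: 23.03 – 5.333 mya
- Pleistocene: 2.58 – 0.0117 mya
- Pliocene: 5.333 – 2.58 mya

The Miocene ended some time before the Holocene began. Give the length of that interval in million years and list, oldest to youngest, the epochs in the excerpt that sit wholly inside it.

5.3213 million years; Pliocene, Pleistocene

The Miocene closes at 5.333 Ma and the Holocene opens at 0.0117 Ma, so the interval is 5.333 − 0.0117 = 5.3213 Myr.
An epoch fits inside if it starts at or after 5.333 Ma and ends at or before 0.0117 Ma; oldest first that gives Pliocene, Pleistocene.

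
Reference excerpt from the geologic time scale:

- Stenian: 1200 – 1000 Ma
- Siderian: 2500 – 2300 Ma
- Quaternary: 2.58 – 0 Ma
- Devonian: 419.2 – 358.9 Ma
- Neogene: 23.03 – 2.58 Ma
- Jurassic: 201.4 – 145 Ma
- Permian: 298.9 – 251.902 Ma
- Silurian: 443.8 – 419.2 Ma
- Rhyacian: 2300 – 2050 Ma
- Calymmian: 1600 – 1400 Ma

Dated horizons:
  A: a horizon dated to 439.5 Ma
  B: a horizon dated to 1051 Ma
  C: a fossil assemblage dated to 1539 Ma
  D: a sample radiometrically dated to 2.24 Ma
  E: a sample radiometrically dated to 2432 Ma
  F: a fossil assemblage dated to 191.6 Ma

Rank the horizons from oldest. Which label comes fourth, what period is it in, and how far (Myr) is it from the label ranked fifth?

Sorted oldest-first by Ma: E (2432), C (1539), B (1051), A (439.5), F (191.6), D (2.24).
The fourth oldest is A at 439.5 Ma, which lies in 443.8–419.2 Ma: the Silurian.
The fifth oldest is F at 191.6 Ma; separation = |439.5 − 191.6| = 247.9 Myr.

A, in the Silurian; 247.9 million years to F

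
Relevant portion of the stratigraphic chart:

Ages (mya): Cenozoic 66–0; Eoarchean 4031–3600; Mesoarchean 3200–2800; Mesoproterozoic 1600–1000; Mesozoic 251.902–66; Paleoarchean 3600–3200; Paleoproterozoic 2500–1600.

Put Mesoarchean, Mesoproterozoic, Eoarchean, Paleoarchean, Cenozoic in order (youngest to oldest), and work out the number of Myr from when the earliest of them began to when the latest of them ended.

Start ages (Ma): Eoarchean 4031, Paleoarchean 3600, Mesoarchean 3200, Mesoproterozoic 1600, Cenozoic 66.
Ordered youngest to oldest: Cenozoic, Mesoproterozoic, Mesoarchean, Paleoarchean, Eoarchean.
Span = 4031 − 0 = 4031 Myr.

Cenozoic → Mesoproterozoic → Mesoarchean → Paleoarchean → Eoarchean; total span 4031 Myr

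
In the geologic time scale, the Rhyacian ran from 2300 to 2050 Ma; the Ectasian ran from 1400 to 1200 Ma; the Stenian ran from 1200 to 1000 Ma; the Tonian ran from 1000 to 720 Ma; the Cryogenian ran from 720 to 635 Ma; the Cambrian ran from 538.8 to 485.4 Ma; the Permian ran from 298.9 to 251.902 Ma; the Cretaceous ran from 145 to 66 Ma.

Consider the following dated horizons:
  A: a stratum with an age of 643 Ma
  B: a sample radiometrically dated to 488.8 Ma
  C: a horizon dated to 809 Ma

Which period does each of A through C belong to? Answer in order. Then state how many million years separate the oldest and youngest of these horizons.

A — Cryogenian; B — Cambrian; C — Tonian; span 320.2 million years

A: 643 Ma lies in 720–635 Ma, so Cryogenian.
B: 488.8 Ma lies in 538.8–485.4 Ma, so Cambrian.
C: 809 Ma lies in 1000–720 Ma, so Tonian.
Oldest = 809 Ma, youngest = 488.8 Ma → span 320.2 Myr.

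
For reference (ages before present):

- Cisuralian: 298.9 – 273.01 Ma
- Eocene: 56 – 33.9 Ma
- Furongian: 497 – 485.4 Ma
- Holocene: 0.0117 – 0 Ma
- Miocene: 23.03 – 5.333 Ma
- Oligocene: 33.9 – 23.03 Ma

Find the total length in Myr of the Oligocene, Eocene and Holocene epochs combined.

Each duration: Oligocene = 10.87; Eocene = 22.1; Holocene = 0.0117.
Sum: 10.87 + 22.1 + 0.0117 = 32.9817 Myr.

32.9817 million years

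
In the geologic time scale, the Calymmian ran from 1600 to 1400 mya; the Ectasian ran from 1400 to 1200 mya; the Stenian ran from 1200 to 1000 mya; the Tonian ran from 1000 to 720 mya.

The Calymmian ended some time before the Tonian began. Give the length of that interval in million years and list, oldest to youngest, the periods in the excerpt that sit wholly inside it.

400 million years; Ectasian, Stenian

End of Calymmian = 1400 Ma; start of Tonian = 1000 Ma.
Gap = 1400 − 1000 = 400 Myr.
Periods wholly inside 1400–1000 Ma: Ectasian (1400–1200), Stenian (1200–1000).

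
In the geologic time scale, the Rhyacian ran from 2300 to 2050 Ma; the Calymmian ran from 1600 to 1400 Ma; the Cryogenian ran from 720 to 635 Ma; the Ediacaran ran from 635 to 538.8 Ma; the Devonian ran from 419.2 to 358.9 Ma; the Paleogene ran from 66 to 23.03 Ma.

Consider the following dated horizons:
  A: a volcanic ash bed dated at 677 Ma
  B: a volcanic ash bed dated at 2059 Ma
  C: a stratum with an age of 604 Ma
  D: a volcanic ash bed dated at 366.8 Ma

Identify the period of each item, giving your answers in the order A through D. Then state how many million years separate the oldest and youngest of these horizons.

A: 677 Ma lies in 720–635 Ma, so Cryogenian.
B: 2059 Ma lies in 2300–2050 Ma, so Rhyacian.
C: 604 Ma lies in 635–538.8 Ma, so Ediacaran.
D: 366.8 Ma lies in 419.2–358.9 Ma, so Devonian.
Oldest = 2059 Ma, youngest = 366.8 Ma → span 1692.2 Myr.

A — Cryogenian; B — Rhyacian; C — Ediacaran; D — Devonian; span 1692.2 million years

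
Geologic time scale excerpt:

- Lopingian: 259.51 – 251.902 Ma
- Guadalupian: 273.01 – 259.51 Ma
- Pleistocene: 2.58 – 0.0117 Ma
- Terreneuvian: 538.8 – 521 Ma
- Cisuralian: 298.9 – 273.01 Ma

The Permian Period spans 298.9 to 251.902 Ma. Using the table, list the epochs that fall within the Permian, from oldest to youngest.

Cisuralian, Guadalupian, Lopingian

Epochs with both bounds inside 298.9–251.902 Ma: Cisuralian (298.9–273.01), Guadalupian (273.01–259.51), Lopingian (259.51–251.902).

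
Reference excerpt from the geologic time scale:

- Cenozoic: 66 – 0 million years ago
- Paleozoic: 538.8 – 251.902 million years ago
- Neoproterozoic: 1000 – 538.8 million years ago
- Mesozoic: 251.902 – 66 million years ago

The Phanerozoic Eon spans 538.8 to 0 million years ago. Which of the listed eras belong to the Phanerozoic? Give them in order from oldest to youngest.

Eras with both bounds inside 538.8–0 Ma: Paleozoic (538.8–251.902), Mesozoic (251.902–66), Cenozoic (66–0).

Paleozoic, Mesozoic, Cenozoic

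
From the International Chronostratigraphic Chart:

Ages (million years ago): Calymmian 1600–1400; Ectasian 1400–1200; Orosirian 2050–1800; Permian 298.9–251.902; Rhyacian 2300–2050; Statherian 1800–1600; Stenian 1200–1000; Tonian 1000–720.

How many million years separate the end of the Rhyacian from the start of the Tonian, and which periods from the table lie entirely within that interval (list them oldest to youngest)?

End of Rhyacian = 2050 Ma; start of Tonian = 1000 Ma.
Gap = 2050 − 1000 = 1050 Myr.
Periods wholly inside 2050–1000 Ma: Orosirian (2050–1800), Statherian (1800–1600), Calymmian (1600–1400), Ectasian (1400–1200), Stenian (1200–1000).

1050 million years; Orosirian, Statherian, Calymmian, Ectasian, Stenian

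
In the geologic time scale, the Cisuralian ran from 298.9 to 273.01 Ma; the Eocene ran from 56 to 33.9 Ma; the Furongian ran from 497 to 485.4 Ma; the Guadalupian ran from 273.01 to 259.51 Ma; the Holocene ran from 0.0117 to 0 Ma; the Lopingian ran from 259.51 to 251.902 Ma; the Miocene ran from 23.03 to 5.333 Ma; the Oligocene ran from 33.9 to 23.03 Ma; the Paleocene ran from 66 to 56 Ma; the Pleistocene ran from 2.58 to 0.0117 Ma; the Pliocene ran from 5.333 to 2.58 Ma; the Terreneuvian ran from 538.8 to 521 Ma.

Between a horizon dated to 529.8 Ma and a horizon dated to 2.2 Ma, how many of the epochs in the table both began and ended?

The older date is 529.8 Ma and the younger is 2.2 Ma.
Epochs with start < 529.8 and end > 2.2 Ma: Furongian (497–485.4), Cisuralian (298.9–273.01), Guadalupian (273.01–259.51), Lopingian (259.51–251.902), Paleocene (66–56), Eocene (56–33.9), Oligocene (33.9–23.03), Miocene (23.03–5.333), Pliocene (5.333–2.58).
That is 9 complete epochs.

9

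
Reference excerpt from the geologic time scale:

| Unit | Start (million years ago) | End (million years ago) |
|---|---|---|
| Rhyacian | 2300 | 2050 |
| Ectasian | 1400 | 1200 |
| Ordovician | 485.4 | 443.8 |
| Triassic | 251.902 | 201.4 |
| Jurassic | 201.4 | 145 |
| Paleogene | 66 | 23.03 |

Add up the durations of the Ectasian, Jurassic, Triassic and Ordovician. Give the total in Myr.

348.502 million years

Duration is start − end for each: (1400 − 1200) + (201.4 − 145) + (251.902 − 201.4) + (485.4 − 443.8).
That is 200 + 56.4 + 50.502 + 41.6, which totals 348.502 million years.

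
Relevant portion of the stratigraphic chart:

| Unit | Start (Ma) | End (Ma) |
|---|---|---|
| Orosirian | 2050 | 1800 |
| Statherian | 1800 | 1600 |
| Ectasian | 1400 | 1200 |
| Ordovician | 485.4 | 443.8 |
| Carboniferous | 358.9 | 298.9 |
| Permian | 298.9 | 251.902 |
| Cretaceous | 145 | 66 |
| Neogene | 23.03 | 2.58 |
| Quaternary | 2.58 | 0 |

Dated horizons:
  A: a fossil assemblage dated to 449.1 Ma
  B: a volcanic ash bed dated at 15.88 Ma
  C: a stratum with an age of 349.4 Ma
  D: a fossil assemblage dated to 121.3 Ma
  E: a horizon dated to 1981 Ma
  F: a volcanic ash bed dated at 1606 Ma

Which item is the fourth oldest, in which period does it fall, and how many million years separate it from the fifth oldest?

C, in the Carboniferous; 228.1 million years to D

Larger Ma means older, so oldest first: E 1981 > F 1606 > A 449.1 > C 349.4 > D 121.3 > B 15.88.
Counting 4 along gives C (349.4 Ma); the excerpt puts that inside the Carboniferous, 358.9–298.9 Ma.
Next in line is D (121.3 Ma), and 349.4 − 121.3 = 228.1 Myr.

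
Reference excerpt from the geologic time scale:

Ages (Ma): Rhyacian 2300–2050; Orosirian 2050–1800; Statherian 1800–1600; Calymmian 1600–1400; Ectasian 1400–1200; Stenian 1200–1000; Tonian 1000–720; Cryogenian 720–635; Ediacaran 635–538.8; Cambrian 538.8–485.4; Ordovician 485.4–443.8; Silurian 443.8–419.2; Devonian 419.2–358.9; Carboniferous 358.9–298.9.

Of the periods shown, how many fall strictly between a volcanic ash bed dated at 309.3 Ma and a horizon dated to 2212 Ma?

2212 Ma sits inside the Rhyacian (2300–2050) and 309.3 Ma inside the Carboniferous (358.9–298.9); neither of those is wholly between the two dates.
The listed periods lying completely between them are Orosirian, Statherian, Calymmian, Ectasian, Stenian, Tonian, Cryogenian, Ediacaran, Cambrian, Ordovician, Silurian, Devonian — 12 in all.

12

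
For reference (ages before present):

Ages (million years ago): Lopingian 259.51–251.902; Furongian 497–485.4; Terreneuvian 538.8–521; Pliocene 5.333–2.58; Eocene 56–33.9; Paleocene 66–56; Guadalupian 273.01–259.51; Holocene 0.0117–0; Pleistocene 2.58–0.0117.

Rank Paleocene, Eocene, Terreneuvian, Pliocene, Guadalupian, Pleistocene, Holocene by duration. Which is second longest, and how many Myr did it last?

Terreneuvian, 17.8 million years

Durations: Paleocene 10; Eocene 22.1; Terreneuvian 17.8; Pliocene 2.753; Guadalupian 13.5; Pleistocene 2.5683; Holocene 0.0117 Myr.
Sorted longest-first: Eocene (22.1), Terreneuvian (17.8), Guadalupian (13.5), Paleocene (10), Pliocene (2.753), Pleistocene (2.5683), Holocene (0.0117).
The second longest is Terreneuvian at 17.8 Myr.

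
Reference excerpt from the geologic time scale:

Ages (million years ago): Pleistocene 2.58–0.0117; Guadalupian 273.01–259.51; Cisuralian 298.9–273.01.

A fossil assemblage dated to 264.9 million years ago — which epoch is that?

Guadalupian

264.9 Ma lies between 273.01 and 259.51 Ma, so it falls in the Guadalupian.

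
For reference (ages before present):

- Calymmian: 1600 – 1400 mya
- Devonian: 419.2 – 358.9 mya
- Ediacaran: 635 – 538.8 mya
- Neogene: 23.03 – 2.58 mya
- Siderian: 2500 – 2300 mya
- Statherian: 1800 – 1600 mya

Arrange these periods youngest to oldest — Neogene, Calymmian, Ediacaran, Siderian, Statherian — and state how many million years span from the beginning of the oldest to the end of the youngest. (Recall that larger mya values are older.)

Neogene, Ediacaran, Calymmian, Statherian, Siderian; total span 2497.42 Myr

From the excerpt: Neogene 23.03–2.58; Calymmian 1600–1400; Ediacaran 635–538.8; Siderian 2500–2300; Statherian 1800–1600 (Ma).
Larger Ma is earlier, so the oldest is Siderian and the youngest is Neogene; youngest to oldest: Neogene, Ediacaran, Calymmian, Statherian, Siderian.
Oldest start 2500 minus youngest end 2.58 gives 2497.42 Myr overall.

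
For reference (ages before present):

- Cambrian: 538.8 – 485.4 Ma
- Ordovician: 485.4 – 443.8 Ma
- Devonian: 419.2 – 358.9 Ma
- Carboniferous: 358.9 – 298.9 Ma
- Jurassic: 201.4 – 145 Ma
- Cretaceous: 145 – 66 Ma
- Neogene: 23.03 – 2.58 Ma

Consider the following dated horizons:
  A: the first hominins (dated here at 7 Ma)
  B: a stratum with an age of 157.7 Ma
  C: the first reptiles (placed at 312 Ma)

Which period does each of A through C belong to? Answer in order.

Match each age against the start–end ranges in the excerpt: A = 7 Ma → Neogene (23.03–2.58); B = 157.7 Ma → Jurassic (201.4–145); C = 312 Ma → Carboniferous (358.9–298.9).

A — Neogene; B — Jurassic; C — Carboniferous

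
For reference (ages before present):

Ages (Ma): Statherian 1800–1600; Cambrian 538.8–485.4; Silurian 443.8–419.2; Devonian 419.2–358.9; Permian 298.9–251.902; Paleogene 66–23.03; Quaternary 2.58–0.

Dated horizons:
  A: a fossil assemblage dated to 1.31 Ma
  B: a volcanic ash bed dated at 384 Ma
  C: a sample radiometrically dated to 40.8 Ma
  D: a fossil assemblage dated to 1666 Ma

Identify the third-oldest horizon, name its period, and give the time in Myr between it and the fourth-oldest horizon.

C, in the Paleogene; 39.49 million years to A

Larger Ma means older, so oldest first: D 1666 > B 384 > C 40.8 > A 1.31.
Counting 3 along gives C (40.8 Ma); the excerpt puts that inside the Paleogene, 66–23.03 Ma.
Next in line is A (1.31 Ma), and 40.8 − 1.31 = 39.49 Myr.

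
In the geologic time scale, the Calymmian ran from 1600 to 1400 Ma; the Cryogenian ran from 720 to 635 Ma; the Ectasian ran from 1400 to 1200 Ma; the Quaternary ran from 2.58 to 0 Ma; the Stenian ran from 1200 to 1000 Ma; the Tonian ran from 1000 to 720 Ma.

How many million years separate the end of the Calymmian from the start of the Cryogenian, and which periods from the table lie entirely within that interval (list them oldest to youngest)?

The Calymmian closes at 1400 Ma and the Cryogenian opens at 720 Ma, so the interval is 1400 − 720 = 680 Myr.
A period fits inside if it starts at or after 1400 Ma and ends at or before 720 Ma; oldest first that gives Ectasian, Stenian, Tonian.

680 million years; Ectasian, Stenian, Tonian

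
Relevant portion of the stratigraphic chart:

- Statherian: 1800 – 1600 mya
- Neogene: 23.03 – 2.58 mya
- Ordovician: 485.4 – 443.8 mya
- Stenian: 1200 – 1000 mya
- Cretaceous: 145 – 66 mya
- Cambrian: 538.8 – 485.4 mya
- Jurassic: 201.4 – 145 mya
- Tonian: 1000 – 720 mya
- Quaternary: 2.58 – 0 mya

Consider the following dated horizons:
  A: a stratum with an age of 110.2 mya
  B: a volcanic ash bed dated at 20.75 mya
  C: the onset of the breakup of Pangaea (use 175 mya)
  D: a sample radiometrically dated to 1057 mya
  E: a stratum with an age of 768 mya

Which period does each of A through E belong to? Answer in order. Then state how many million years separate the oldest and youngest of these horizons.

A — Cretaceous; B — Neogene; C — Jurassic; D — Stenian; E — Tonian; span 1036.25 million years

Match each age against the start–end ranges in the excerpt: A = 110.2 Ma → Cretaceous (145–66); B = 20.75 Ma → Neogene (23.03–2.58); C = 175 Ma → Jurassic (201.4–145); D = 1057 Ma → Stenian (1200–1000); E = 768 Ma → Tonian (1000–720).
The largest age is 1057 Ma and the smallest is 20.75 Ma; their difference is 1036.25 Myr.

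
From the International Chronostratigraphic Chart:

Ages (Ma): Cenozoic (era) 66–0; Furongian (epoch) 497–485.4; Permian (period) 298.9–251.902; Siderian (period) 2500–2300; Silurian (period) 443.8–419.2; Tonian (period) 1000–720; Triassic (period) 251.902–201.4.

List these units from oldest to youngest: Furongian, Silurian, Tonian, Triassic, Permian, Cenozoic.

Sorting by start age (descending Ma, since larger Ma = older): Tonian began 1000, Furongian began 497, Silurian began 443.8, Permian began 298.9, Triassic began 251.902, Cenozoic began 66.

Tonian, then Furongian, then Silurian, then Permian, then Triassic, then Cenozoic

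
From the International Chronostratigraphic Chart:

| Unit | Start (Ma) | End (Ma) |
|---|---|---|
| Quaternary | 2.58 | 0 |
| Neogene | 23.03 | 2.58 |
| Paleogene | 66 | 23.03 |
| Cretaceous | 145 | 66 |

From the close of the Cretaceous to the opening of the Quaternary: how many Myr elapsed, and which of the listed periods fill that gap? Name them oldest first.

63.42 million years; Paleogene, Neogene

End of Cretaceous = 66 Ma; start of Quaternary = 2.58 Ma.
Gap = 66 − 2.58 = 63.42 Myr.
Periods wholly inside 66–2.58 Ma: Paleogene (66–23.03), Neogene (23.03–2.58).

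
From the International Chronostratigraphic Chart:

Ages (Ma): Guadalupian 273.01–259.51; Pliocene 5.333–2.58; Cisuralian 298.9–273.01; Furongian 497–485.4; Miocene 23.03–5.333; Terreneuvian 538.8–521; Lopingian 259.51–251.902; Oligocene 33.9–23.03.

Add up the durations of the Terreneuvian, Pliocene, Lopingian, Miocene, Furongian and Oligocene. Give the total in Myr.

68.328 million years

Each duration: Terreneuvian = 17.8; Pliocene = 2.753; Lopingian = 7.608; Miocene = 17.697; Furongian = 11.6; Oligocene = 10.87.
Sum: 17.8 + 2.753 + 7.608 + 17.697 + 11.6 + 10.87 = 68.328 Myr.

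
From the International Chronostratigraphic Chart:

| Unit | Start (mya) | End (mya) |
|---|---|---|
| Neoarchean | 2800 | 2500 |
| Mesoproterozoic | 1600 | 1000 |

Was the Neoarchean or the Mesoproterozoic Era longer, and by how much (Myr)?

Mesoproterozoic, by 300 million years

Neoarchean: 2800 − 2500 = 300 Myr.
Mesoproterozoic: 1600 − 1000 = 600 Myr.
Difference: 600 − 300 = 300 Myr, so the Mesoproterozoic was longer.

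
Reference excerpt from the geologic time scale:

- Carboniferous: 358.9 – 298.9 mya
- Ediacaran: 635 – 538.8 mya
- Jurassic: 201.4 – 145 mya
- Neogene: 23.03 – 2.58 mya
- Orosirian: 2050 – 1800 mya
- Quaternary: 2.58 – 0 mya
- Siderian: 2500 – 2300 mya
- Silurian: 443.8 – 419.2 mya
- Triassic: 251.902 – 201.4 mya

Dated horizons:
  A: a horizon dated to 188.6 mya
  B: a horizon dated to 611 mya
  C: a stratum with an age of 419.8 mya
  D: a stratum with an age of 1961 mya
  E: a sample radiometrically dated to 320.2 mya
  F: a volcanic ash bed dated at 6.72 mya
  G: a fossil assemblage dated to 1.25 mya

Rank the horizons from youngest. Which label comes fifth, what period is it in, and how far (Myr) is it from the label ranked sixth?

C, in the Silurian; 191.2 million years to B

Smaller Ma means younger, so youngest first: G 1.25 < F 6.72 < A 188.6 < E 320.2 < C 419.8 < B 611 < D 1961.
Counting 5 along gives C (419.8 Ma); the excerpt puts that inside the Silurian, 443.8–419.2 Ma.
Next in line is B (611 Ma), and 611 − 419.8 = 191.2 Myr.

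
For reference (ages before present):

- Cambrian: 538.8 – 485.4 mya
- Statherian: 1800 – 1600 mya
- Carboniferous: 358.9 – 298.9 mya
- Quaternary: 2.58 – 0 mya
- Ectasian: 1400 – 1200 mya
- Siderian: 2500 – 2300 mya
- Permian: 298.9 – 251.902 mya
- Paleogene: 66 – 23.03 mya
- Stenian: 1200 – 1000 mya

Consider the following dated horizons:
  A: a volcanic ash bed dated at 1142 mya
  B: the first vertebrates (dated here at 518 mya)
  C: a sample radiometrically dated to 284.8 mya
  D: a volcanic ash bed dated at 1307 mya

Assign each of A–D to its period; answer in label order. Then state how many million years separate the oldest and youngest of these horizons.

A — Stenian; B — Cambrian; C — Permian; D — Ectasian; span 1022.2 million years

Match each age against the start–end ranges in the excerpt: A = 1142 Ma → Stenian (1200–1000); B = 518 Ma → Cambrian (538.8–485.4); C = 284.8 Ma → Permian (298.9–251.902); D = 1307 Ma → Ectasian (1400–1200).
The largest age is 1307 Ma and the smallest is 284.8 Ma; their difference is 1022.2 Myr.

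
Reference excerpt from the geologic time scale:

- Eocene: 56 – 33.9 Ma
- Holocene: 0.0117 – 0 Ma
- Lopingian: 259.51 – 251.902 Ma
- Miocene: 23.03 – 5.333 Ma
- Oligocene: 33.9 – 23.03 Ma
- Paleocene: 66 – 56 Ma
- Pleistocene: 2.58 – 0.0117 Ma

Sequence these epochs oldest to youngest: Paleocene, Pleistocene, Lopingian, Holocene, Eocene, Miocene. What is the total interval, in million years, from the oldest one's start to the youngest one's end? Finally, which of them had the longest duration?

Start ages (Ma): Lopingian 259.51, Paleocene 66, Eocene 56, Miocene 23.03, Pleistocene 2.58, Holocene 0.0117.
Ordered oldest to youngest: Lopingian, Paleocene, Eocene, Miocene, Pleistocene, Holocene.
Span = 259.51 − 0 = 259.51 Myr.
Durations: Miocene 17.697, Pleistocene 2.5683, Holocene 0.0117, Lopingian 7.608, Eocene 22.1, Paleocene 10 → longest is Eocene (22.1 Myr).

Lopingian → Paleocene → Eocene → Miocene → Pleistocene → Holocene; total span 259.51 Myr; longest is Eocene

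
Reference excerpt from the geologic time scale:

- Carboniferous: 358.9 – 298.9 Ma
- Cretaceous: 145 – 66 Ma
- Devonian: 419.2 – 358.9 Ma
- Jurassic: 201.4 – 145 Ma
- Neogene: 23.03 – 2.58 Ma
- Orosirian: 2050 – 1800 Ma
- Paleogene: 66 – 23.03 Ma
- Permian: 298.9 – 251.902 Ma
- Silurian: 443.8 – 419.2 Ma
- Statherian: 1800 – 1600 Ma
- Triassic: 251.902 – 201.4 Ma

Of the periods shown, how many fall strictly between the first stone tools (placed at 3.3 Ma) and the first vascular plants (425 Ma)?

7

425 Ma sits inside the Silurian (443.8–419.2) and 3.3 Ma inside the Neogene (23.03–2.58); neither of those is wholly between the two dates.
The listed periods lying completely between them are Devonian, Carboniferous, Permian, Triassic, Jurassic, Cretaceous, Paleogene — 7 in all.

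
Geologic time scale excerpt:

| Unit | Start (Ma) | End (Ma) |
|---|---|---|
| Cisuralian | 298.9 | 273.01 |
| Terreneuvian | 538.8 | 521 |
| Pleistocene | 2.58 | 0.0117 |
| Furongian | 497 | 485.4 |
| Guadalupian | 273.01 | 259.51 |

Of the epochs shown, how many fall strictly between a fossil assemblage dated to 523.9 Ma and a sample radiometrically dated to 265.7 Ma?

2

523.9 Ma sits inside the Terreneuvian (538.8–521) and 265.7 Ma inside the Guadalupian (273.01–259.51); neither of those is wholly between the two dates.
The listed epochs lying completely between them are Furongian, Cisuralian — 2 in all.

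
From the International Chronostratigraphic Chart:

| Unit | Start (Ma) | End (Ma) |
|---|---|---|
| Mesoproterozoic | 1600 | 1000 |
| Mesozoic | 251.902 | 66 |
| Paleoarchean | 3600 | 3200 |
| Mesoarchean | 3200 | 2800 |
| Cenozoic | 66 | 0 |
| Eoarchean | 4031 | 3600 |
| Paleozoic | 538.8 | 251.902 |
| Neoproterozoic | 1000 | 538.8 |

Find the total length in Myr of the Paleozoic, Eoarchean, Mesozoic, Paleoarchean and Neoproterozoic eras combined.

1765 million years

Duration is start − end for each: (538.8 − 251.902) + (4031 − 3600) + (251.902 − 66) + (3600 − 3200) + (1000 − 538.8).
That is 286.898 + 431 + 185.902 + 400 + 461.2, which totals 1765 million years.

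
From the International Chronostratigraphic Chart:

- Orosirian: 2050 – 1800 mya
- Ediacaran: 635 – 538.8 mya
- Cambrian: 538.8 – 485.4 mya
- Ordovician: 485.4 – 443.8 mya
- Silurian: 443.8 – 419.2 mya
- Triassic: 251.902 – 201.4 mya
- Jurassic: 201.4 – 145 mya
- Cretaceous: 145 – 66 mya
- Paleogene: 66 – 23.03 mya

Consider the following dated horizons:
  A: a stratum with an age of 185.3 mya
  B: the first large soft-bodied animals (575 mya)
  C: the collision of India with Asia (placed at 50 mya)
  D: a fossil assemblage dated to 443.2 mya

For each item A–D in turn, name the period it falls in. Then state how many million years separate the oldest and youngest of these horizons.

A — Jurassic; B — Ediacaran; C — Paleogene; D — Silurian; span 525 million years

A: 185.3 Ma lies in 201.4–145 Ma, so Jurassic.
B: 575 Ma lies in 635–538.8 Ma, so Ediacaran.
C: 50 Ma lies in 66–23.03 Ma, so Paleogene.
D: 443.2 Ma lies in 443.8–419.2 Ma, so Silurian.
Oldest = 575 Ma, youngest = 50 Ma → span 525 Myr.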